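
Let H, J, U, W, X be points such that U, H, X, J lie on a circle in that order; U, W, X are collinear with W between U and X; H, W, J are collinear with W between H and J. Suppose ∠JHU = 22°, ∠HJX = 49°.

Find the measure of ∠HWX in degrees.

1. ∠HUX = 49°  [same arc HX]
2. ∠HWU = 109°  [△UWH]
3. ∠HWX = 71°  [linear pair at W on UX]

∠HWX = 71°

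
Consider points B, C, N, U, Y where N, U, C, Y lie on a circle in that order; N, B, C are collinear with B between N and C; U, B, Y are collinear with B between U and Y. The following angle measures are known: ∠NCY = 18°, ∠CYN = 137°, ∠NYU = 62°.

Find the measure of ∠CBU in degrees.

1. ∠CNY = 25°  [△NCY]
2. ∠NCU = 62°  [same arc NU]
3. ∠CUY = 25°  [same arc CY]
4. ∠CBU = 93°  [△UBC]

∠CBU = 93°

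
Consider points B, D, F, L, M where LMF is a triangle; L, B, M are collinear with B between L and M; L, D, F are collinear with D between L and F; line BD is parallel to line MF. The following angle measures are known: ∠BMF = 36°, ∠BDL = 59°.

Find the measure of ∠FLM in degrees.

∠FLM = 85°

1. ∠FML = 36°  [B on ray ML]
2. ∠LFM = 59°  [BD∥MF, corresponding at D]
3. ∠FLM = 85°  [△LMF]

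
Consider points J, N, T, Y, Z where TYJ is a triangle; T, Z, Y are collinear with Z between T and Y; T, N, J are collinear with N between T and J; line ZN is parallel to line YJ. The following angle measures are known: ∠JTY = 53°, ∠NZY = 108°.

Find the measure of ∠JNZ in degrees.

∠JNZ = 125°

1. ∠NTZ = 53°  [Z on TY, N on TJ]
2. ∠NZT = 72°  [linear pair at Z on TY]
3. ∠TNZ = 55°  [△TZN]
4. ∠JNZ = 125°  [linear pair at N on TJ]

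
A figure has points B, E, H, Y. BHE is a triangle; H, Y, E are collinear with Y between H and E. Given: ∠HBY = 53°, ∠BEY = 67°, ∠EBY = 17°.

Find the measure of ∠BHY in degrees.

1. ∠BYE = 96°  [△BYE]
2. ∠BYH = 84°  [linear pair at Y on HE]
3. ∠BHY = 43°  [△BHY]

∠BHY = 43°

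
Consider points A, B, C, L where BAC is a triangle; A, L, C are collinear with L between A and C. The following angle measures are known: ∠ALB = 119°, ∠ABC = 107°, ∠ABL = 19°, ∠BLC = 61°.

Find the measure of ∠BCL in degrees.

1. ∠BAL = 42°  [△BAL]
2. ∠BAC = 42°  [L on ray AC]
3. ∠ACB = 31°  [△BAC]
4. ∠BCL = 31°  [L on ray CA]

∠BCL = 31°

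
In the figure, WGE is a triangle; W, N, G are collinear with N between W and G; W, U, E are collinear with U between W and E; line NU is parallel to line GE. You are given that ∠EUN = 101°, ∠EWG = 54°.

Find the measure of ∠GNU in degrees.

1. ∠NUW = 79°  [linear pair at U on WE]
2. ∠NWU = 54°  [N on WG, U on WE]
3. ∠UNW = 47°  [△WNU]
4. ∠GNU = 133°  [linear pair at N on WG]

∠GNU = 133°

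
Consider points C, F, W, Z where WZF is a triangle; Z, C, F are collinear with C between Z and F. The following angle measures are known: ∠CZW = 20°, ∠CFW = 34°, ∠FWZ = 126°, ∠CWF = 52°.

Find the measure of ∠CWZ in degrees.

∠CWZ = 74°

1. ∠FCW = 94°  [△WCF]
2. ∠WCZ = 86°  [linear pair at C on ZF]
3. ∠CWZ = 74°  [△WZC]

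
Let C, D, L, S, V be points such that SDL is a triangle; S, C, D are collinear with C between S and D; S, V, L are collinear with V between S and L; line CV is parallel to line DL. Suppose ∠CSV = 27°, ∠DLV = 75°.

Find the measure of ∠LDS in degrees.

∠LDS = 78°

1. ∠DSL = 27°  [C on SD, V on SL]
2. ∠DLS = 75°  [V on ray LS]
3. ∠LDS = 78°  [△SDL]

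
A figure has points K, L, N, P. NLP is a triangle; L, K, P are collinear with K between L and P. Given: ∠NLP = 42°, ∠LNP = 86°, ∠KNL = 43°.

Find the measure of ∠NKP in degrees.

1. ∠KLN = 42°  [K on ray LP]
2. ∠LKN = 95°  [△NLK]
3. ∠NKP = 85°  [linear pair at K on LP]

∠NKP = 85°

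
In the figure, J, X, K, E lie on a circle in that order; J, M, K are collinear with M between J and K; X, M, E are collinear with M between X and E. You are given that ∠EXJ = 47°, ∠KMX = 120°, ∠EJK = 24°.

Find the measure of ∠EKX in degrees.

∠EKX = 83°

1. ∠EMJ = 120°  [vertical angles at M]
2. ∠JEX = 36°  [△JME]
3. ∠EJX = 97°  [△JXE]
4. ∠EKX = 83°  [cyclic JXKE, opposite ∠J+∠K]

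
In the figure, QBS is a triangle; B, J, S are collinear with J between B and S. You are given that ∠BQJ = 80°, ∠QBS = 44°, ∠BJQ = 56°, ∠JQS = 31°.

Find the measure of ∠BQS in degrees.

1. ∠QJS = 124°  [linear pair at J on BS]
2. ∠JSQ = 25°  [△QJS]
3. ∠BSQ = 25°  [J on ray SB]
4. ∠BQS = 111°  [△QBS]

∠BQS = 111°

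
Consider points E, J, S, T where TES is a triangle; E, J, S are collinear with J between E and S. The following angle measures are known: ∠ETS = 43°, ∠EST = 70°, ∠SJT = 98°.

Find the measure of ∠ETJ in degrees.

∠ETJ = 31°

1. ∠SET = 67°  [△TES]
2. ∠EJT = 82°  [linear pair at J on ES]
3. ∠JET = 67°  [J on ray ES]
4. ∠ETJ = 31°  [△TEJ]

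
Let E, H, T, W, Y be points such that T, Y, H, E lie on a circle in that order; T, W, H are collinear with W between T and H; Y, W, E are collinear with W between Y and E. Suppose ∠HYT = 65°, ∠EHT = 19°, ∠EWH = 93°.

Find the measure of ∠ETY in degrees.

1. ∠HET = 115°  [cyclic TYHE, opposite ∠Y+∠E]
2. ∠EYT = 19°  [same arc TE]
3. ∠ETH = 46°  [△THE]
4. ∠EWT = 87°  [linear pair at W on TH]
5. ∠TEY = 47°  [△TWE]
6. ∠ETY = 114°  [△TYE]

∠ETY = 114°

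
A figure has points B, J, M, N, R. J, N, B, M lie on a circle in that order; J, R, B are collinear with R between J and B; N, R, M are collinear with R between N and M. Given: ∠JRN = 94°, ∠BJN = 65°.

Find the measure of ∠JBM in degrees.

1. ∠BRM = 94°  [vertical angles at R]
2. ∠BMN = 65°  [same arc NB]
3. ∠JBM = 21°  [△BRM]

∠JBM = 21°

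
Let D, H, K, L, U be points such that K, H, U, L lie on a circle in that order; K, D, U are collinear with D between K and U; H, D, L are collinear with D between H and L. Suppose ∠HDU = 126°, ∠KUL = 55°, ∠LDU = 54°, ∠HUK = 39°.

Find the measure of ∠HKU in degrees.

1. ∠HDK = 54°  [linear pair at D on KU]
2. ∠KHL = 55°  [same arc KL]
3. ∠HKU = 71°  [△KDH]

∠HKU = 71°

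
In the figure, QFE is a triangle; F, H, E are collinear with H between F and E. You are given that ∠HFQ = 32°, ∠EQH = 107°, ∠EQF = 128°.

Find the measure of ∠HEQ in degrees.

∠HEQ = 20°

1. ∠EFQ = 32°  [H on ray FE]
2. ∠FEQ = 20°  [△QFE]
3. ∠HEQ = 20°  [H on ray EF]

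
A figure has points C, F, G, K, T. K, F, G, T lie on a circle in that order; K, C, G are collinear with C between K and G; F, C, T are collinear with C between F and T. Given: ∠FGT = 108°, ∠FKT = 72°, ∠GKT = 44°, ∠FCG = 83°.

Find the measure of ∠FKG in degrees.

∠FKG = 28°

1. ∠GFT = 44°  [same arc GT]
2. ∠FTG = 28°  [△FGT]
3. ∠FKG = 28°  [same arc FG]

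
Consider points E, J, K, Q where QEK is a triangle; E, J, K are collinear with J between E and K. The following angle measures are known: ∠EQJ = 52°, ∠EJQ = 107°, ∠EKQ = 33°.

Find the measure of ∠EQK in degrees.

∠EQK = 126°

1. ∠JEQ = 21°  [△QEJ]
2. ∠KEQ = 21°  [J on ray EK]
3. ∠EQK = 126°  [△QEK]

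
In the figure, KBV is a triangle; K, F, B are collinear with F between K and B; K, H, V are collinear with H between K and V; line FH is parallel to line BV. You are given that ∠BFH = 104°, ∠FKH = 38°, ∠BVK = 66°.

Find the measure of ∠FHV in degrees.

∠FHV = 114°

1. ∠HFK = 76°  [linear pair at F on KB]
2. ∠FHK = 66°  [△KFH]
3. ∠FHV = 114°  [linear pair at H on KV]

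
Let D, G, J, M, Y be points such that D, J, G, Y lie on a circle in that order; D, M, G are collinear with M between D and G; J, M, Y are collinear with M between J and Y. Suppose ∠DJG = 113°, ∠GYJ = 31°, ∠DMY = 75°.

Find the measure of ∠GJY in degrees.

1. ∠GDJ = 31°  [same arc JG]
2. ∠GMJ = 75°  [vertical angles at M]
3. ∠DGJ = 36°  [△DJG]
4. ∠GJY = 69°  [△JMG]

∠GJY = 69°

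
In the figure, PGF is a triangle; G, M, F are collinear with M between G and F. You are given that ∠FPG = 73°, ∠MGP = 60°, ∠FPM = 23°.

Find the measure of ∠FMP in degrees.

1. ∠FGP = 60°  [M on ray GF]
2. ∠GFP = 47°  [△PGF]
3. ∠MFP = 47°  [M on ray FG]
4. ∠FMP = 110°  [△PMF]

∠FMP = 110°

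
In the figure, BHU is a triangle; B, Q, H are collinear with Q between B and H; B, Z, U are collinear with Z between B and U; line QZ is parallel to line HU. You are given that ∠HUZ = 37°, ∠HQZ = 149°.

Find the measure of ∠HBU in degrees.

1. ∠BUH = 37°  [Z on ray UB]
2. ∠BQZ = 31°  [linear pair at Q on BH]
3. ∠BZQ = 37°  [QZ∥HU, corresponding at Z]
4. ∠QBZ = 112°  [△BQZ]
5. ∠HBU = 112°  [Q on BH, Z on BU]

∠HBU = 112°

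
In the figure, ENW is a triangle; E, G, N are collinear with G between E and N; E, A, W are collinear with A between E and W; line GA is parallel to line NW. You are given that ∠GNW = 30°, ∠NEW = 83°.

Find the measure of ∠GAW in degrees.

∠GAW = 113°

1. ∠ENW = 30°  [G on ray NE]
2. ∠EWN = 67°  [△ENW]
3. ∠EAG = 67°  [GA∥NW, corresponding at A]
4. ∠GAW = 113°  [linear pair at A on EW]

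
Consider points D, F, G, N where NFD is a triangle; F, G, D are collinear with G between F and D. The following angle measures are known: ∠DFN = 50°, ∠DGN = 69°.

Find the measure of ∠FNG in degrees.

∠FNG = 19°

1. ∠GFN = 50°  [G on ray FD]
2. ∠FGN = 111°  [linear pair at G on FD]
3. ∠FNG = 19°  [△NFG]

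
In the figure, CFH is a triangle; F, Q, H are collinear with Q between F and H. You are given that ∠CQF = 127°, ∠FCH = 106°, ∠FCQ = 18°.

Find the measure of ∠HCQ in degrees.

1. ∠CFQ = 35°  [△CFQ]
2. ∠CQH = 53°  [linear pair at Q on FH]
3. ∠CFH = 35°  [Q on ray FH]
4. ∠CHF = 39°  [△CFH]
5. ∠CHQ = 39°  [Q on ray HF]
6. ∠HCQ = 88°  [△CQH]

∠HCQ = 88°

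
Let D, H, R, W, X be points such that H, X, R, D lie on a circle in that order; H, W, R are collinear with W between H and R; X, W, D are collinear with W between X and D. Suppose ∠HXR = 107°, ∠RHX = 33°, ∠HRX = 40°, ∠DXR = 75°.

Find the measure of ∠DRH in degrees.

1. ∠HDR = 73°  [cyclic HXRD, opposite ∠X+∠D]
2. ∠DHR = 75°  [same arc RD]
3. ∠DRH = 32°  [△HRD]

∠DRH = 32°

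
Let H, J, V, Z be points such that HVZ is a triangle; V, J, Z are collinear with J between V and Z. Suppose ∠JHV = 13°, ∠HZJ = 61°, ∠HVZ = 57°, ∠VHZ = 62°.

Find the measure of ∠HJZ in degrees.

1. ∠HVJ = 57°  [J on ray VZ]
2. ∠HJV = 110°  [△HVJ]
3. ∠HJZ = 70°  [linear pair at J on VZ]

∠HJZ = 70°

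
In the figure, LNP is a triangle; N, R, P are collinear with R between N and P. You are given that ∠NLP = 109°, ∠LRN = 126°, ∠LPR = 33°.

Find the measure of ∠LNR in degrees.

1. ∠LPN = 33°  [R on ray PN]
2. ∠LNP = 38°  [△LNP]
3. ∠LNR = 38°  [R on ray NP]

∠LNR = 38°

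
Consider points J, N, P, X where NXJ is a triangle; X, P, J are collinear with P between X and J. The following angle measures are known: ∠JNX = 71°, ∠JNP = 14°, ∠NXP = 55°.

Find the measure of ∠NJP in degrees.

∠NJP = 54°

1. ∠JXN = 55°  [P on ray XJ]
2. ∠NJX = 54°  [△NXJ]
3. ∠NJP = 54°  [P on ray JX]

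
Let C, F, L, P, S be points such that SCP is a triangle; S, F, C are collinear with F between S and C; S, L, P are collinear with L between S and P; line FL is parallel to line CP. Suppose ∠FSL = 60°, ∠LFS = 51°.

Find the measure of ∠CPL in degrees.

1. ∠FLS = 69°  [△SFL]
2. ∠FLP = 111°  [linear pair at L on SP]
3. ∠CPL = 69°  [FL∥CP, co-interior at P–L]

∠CPL = 69°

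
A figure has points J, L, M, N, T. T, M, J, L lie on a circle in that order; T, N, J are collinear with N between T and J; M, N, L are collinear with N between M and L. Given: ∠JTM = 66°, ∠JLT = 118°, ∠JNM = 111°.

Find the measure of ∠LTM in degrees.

1. ∠JMT = 62°  [cyclic TMJL, opposite ∠M+∠L]
2. ∠MNT = 69°  [linear pair at N on TJ]
3. ∠MJT = 52°  [△TMJ]
4. ∠LMT = 45°  [△TNM]
5. ∠MLT = 52°  [same arc TM]
6. ∠LTM = 83°  [△TML]

∠LTM = 83°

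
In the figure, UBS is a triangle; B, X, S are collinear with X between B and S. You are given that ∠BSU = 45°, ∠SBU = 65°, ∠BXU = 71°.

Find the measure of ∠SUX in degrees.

∠SUX = 26°

1. ∠USX = 45°  [X on ray SB]
2. ∠SXU = 109°  [linear pair at X on BS]
3. ∠SUX = 26°  [△UXS]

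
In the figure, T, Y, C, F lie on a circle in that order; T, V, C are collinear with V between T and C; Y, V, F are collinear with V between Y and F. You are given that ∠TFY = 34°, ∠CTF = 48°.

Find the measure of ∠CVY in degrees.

∠CVY = 98°

1. ∠TCY = 34°  [same arc TY]
2. ∠CYF = 48°  [same arc CF]
3. ∠CVY = 98°  [△YVC]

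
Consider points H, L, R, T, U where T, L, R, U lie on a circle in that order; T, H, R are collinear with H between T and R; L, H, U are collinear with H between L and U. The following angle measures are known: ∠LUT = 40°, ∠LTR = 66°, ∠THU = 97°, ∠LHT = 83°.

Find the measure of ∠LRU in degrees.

1. ∠LRT = 40°  [same arc TL]
2. ∠LUR = 66°  [same arc LR]
3. ∠LHR = 97°  [vertical angles at H]
4. ∠RLU = 43°  [△LHR]
5. ∠LRU = 71°  [△LRU]

∠LRU = 71°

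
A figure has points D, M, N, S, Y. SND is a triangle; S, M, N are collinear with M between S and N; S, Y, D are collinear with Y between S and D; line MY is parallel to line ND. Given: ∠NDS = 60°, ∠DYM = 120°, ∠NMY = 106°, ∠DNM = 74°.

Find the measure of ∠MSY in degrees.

∠MSY = 46°

1. ∠MYS = 60°  [MY∥ND, corresponding at Y]
2. ∠SMY = 74°  [linear pair at M on SN]
3. ∠MSY = 46°  [△SMY]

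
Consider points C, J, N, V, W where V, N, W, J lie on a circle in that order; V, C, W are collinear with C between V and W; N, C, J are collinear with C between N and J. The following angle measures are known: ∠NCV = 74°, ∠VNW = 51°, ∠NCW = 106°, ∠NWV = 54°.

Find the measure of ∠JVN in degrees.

1. ∠NVW = 75°  [△VNW]
2. ∠NJV = 54°  [same arc VN]
3. ∠JNV = 31°  [△VCN]
4. ∠JVN = 95°  [△VNJ]

∠JVN = 95°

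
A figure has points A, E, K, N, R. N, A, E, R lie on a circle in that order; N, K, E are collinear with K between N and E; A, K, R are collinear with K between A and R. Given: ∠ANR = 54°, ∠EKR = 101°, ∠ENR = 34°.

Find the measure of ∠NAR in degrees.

1. ∠NKR = 79°  [linear pair at K on NE]
2. ∠ARN = 67°  [△NKR]
3. ∠NAR = 59°  [△NAR]

∠NAR = 59°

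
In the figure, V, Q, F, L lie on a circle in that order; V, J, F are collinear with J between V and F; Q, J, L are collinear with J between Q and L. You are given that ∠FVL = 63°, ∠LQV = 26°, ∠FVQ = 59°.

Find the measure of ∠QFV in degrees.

∠QFV = 32°

1. ∠FQL = 63°  [same arc FL]
2. ∠QJV = 95°  [△VJQ]
3. ∠FJQ = 85°  [linear pair at J on VF]
4. ∠QFV = 32°  [△QJF]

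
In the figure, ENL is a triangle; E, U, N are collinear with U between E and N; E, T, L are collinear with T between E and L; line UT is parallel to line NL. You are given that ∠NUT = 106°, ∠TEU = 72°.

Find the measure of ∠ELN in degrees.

∠ELN = 34°

1. ∠EUT = 74°  [linear pair at U on EN]
2. ∠ETU = 34°  [△EUT]
3. ∠ELN = 34°  [UT∥NL, corresponding at T]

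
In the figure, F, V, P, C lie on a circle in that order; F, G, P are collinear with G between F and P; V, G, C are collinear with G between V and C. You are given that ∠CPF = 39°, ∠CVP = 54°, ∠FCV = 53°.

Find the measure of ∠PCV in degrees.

∠PCV = 34°

1. ∠CVF = 39°  [same arc FC]
2. ∠CFV = 88°  [△FVC]
3. ∠CPV = 92°  [cyclic FVPC, opposite ∠F+∠P]
4. ∠PCV = 34°  [△VPC]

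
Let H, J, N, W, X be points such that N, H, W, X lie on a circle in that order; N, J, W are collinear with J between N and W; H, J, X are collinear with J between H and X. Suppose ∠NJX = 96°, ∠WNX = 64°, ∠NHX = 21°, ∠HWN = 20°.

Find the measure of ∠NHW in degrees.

∠NHW = 85°

1. ∠NWX = 21°  [same arc NX]
2. ∠NXW = 95°  [△NWX]
3. ∠NHW = 85°  [cyclic NHWX, opposite ∠H+∠X]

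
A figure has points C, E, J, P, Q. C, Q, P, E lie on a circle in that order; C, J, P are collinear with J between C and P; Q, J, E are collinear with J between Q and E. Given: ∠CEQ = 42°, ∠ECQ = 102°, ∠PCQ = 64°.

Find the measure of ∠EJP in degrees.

1. ∠CQE = 36°  [△CQE]
2. ∠PEQ = 64°  [same arc QP]
3. ∠CPE = 36°  [same arc CE]
4. ∠EJP = 80°  [△PJE]

∠EJP = 80°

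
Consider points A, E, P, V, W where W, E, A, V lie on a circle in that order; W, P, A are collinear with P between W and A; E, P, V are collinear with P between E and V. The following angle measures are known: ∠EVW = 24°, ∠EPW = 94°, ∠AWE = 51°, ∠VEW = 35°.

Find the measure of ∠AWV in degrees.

1. ∠EAW = 24°  [same arc WE]
2. ∠AEW = 105°  [△WEA]
3. ∠VAW = 35°  [same arc WV]
4. ∠AVW = 75°  [cyclic WEAV, opposite ∠E+∠V]
5. ∠AWV = 70°  [△WAV]

∠AWV = 70°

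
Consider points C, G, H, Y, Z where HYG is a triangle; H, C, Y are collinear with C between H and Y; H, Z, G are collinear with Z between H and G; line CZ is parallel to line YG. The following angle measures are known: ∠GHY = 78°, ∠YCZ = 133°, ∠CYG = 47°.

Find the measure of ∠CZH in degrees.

1. ∠CHZ = 78°  [C on HY, Z on HG]
2. ∠HCZ = 47°  [linear pair at C on HY]
3. ∠CZH = 55°  [△HCZ]

∠CZH = 55°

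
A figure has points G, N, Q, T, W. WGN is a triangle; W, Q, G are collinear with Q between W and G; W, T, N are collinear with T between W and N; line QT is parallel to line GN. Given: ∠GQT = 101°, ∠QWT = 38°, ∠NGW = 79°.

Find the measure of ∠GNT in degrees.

∠GNT = 63°

1. ∠GWN = 38°  [Q on WG, T on WN]
2. ∠GNW = 63°  [△WGN]
3. ∠GNT = 63°  [T on ray NW]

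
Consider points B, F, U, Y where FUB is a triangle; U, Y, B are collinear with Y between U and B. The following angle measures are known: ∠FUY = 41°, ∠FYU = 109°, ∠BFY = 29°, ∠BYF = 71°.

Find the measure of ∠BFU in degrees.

1. ∠BUF = 41°  [Y on ray UB]
2. ∠FBY = 80°  [△FYB]
3. ∠FBU = 80°  [Y on ray BU]
4. ∠BFU = 59°  [△FUB]

∠BFU = 59°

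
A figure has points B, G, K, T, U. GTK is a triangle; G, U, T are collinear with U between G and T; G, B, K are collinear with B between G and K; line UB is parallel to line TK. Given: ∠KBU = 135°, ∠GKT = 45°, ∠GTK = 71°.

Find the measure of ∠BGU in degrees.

1. ∠GBU = 45°  [linear pair at B on GK]
2. ∠BUG = 71°  [UB∥TK, corresponding at U]
3. ∠BGU = 64°  [△GUB]

∠BGU = 64°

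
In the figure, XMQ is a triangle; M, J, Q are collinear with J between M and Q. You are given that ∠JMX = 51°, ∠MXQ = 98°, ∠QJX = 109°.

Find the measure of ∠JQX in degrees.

∠JQX = 31°

1. ∠QMX = 51°  [J on ray MQ]
2. ∠MQX = 31°  [△XMQ]
3. ∠JQX = 31°  [J on ray QM]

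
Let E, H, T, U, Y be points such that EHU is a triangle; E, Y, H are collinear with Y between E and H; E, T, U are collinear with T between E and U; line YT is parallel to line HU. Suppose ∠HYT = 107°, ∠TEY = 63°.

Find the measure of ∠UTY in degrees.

1. ∠EYT = 73°  [linear pair at Y on EH]
2. ∠ETY = 44°  [△EYT]
3. ∠UTY = 136°  [linear pair at T on EU]

∠UTY = 136°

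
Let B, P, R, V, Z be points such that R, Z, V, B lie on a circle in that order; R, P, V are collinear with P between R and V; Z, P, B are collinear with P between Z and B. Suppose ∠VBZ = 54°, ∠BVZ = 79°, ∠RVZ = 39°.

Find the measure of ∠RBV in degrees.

∠RBV = 93°

1. ∠VRZ = 54°  [same arc ZV]
2. ∠RZV = 87°  [△RZV]
3. ∠RBV = 93°  [cyclic RZVB, opposite ∠Z+∠B]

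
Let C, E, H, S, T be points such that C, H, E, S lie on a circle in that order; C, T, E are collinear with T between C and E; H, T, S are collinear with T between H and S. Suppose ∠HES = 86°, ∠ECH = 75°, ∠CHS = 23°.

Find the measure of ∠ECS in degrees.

∠ECS = 19°

1. ∠ESH = 75°  [same arc HE]
2. ∠EHS = 19°  [△HES]
3. ∠ECS = 19°  [same arc ES]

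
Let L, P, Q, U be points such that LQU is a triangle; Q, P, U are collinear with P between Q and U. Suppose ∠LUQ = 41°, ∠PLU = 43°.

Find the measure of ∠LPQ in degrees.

1. ∠LUP = 41°  [P on ray UQ]
2. ∠LPU = 96°  [△LPU]
3. ∠LPQ = 84°  [linear pair at P on QU]

∠LPQ = 84°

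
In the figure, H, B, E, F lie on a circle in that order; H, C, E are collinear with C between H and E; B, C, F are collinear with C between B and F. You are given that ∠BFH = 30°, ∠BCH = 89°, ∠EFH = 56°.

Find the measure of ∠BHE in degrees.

1. ∠BEH = 30°  [same arc HB]
2. ∠EBH = 124°  [cyclic HBEF, opposite ∠B+∠F]
3. ∠BHE = 26°  [△HBE]

∠BHE = 26°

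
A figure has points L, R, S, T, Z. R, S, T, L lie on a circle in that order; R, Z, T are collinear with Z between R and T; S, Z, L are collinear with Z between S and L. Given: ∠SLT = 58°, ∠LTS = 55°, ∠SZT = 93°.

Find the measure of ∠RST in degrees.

∠RST = 102°

1. ∠SRT = 58°  [same arc ST]
2. ∠LST = 67°  [△STL]
3. ∠RTS = 20°  [△SZT]
4. ∠RST = 102°  [△RST]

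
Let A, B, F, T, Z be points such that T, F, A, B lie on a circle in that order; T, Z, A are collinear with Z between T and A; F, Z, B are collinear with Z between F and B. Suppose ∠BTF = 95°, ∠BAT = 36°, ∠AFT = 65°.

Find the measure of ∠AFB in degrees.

1. ∠ABT = 115°  [cyclic TFAB, opposite ∠F+∠B]
2. ∠ATB = 29°  [△TAB]
3. ∠AFB = 29°  [same arc AB]

∠AFB = 29°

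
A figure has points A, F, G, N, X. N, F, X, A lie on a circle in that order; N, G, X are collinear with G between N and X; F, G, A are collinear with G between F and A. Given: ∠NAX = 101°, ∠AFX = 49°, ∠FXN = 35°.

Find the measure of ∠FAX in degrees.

1. ∠NFX = 79°  [cyclic NFXA, opposite ∠F+∠A]
2. ∠FNX = 66°  [△NFX]
3. ∠FAX = 66°  [same arc FX]

∠FAX = 66°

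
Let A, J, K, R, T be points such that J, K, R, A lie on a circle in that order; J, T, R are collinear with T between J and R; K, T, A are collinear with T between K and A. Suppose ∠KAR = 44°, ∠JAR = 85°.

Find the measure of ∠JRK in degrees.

∠JRK = 41°

1. ∠KJR = 44°  [same arc KR]
2. ∠JKR = 95°  [cyclic JKRA, opposite ∠K+∠A]
3. ∠JRK = 41°  [△JKR]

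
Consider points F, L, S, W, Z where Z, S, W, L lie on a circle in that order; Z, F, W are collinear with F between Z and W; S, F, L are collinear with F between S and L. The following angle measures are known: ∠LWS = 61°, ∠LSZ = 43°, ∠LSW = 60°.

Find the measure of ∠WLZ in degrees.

∠WLZ = 77°

1. ∠LWZ = 43°  [same arc ZL]
2. ∠LZW = 60°  [same arc WL]
3. ∠WLZ = 77°  [△ZWL]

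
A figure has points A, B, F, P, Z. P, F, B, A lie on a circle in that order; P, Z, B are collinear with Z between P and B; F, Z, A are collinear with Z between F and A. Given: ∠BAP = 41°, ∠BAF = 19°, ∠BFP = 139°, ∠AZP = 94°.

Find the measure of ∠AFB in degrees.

1. ∠BPF = 19°  [same arc FB]
2. ∠FBP = 22°  [△PFB]
3. ∠BZF = 94°  [vertical angles at Z]
4. ∠AFB = 64°  [△FZB]

∠AFB = 64°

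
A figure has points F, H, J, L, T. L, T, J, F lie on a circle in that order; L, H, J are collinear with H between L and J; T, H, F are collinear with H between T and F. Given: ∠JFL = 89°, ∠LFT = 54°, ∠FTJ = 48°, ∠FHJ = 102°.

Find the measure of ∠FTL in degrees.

1. ∠JTL = 91°  [cyclic LTJF, opposite ∠T+∠F]
2. ∠LJT = 54°  [same arc LT]
3. ∠LHT = 102°  [vertical angles at H]
4. ∠JLT = 35°  [△LTJ]
5. ∠FTL = 43°  [△LHT]

∠FTL = 43°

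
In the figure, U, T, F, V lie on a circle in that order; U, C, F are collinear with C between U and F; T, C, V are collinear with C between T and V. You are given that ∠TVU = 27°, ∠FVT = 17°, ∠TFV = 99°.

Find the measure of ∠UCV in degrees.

∠UCV = 89°

1. ∠TFU = 27°  [same arc UT]
2. ∠FTV = 64°  [△TFV]
3. ∠FCT = 89°  [△TCF]
4. ∠UCV = 89°  [vertical angles at C]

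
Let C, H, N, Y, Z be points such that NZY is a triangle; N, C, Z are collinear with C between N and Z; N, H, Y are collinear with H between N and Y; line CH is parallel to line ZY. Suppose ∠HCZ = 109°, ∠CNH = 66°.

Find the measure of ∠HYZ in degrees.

∠HYZ = 43°

1. ∠HCN = 71°  [linear pair at C on NZ]
2. ∠CHN = 43°  [△NCH]
3. ∠CHY = 137°  [linear pair at H on NY]
4. ∠HYZ = 43°  [CH∥ZY, co-interior at Y–H]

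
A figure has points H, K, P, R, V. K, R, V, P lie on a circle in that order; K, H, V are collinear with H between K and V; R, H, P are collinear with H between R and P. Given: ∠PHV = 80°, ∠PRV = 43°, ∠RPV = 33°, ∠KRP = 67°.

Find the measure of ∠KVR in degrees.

∠KVR = 37°

1. ∠KHR = 80°  [vertical angles at H]
2. ∠RHV = 100°  [linear pair at H on KV]
3. ∠KVR = 37°  [△RHV]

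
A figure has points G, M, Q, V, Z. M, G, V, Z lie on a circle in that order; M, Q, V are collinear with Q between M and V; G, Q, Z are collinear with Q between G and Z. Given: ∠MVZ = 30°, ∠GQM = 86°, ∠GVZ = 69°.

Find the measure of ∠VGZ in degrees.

1. ∠VQZ = 86°  [vertical angles at Q]
2. ∠GZV = 64°  [△VQZ]
3. ∠VGZ = 47°  [△GVZ]

∠VGZ = 47°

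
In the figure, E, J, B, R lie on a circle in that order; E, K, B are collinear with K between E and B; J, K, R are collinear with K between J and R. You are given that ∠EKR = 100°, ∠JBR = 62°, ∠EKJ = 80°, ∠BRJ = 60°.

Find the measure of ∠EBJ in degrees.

1. ∠BKJ = 100°  [vertical angles at K]
2. ∠BJR = 58°  [△JBR]
3. ∠EBJ = 22°  [△JKB]

∠EBJ = 22°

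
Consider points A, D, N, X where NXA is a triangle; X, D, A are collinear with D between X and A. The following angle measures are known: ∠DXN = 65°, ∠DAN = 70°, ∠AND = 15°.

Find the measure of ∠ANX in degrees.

∠ANX = 45°

1. ∠AXN = 65°  [D on ray XA]
2. ∠NAX = 70°  [D on ray AX]
3. ∠ANX = 45°  [△NXA]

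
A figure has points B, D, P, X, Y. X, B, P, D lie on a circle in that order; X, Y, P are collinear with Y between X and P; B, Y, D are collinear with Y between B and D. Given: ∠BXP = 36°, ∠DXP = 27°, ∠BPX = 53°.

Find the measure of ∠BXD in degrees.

1. ∠BDP = 36°  [same arc BP]
2. ∠DBP = 27°  [same arc PD]
3. ∠BPD = 117°  [△BPD]
4. ∠BXD = 63°  [cyclic XBPD, opposite ∠X+∠P]

∠BXD = 63°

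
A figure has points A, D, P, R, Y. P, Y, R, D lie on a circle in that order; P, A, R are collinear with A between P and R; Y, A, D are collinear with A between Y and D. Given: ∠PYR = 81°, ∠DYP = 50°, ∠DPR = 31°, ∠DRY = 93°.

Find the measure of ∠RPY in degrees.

1. ∠DYR = 31°  [same arc RD]
2. ∠RDY = 56°  [△YRD]
3. ∠RPY = 56°  [same arc YR]

∠RPY = 56°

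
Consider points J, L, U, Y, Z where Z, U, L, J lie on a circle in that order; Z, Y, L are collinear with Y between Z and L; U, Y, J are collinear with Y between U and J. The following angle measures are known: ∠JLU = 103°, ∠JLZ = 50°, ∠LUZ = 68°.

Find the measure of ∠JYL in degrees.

1. ∠JZU = 77°  [cyclic ZULJ, opposite ∠Z+∠L]
2. ∠JUZ = 50°  [same arc ZJ]
3. ∠LJZ = 112°  [cyclic ZULJ, opposite ∠U+∠J]
4. ∠UJZ = 53°  [△ZUJ]
5. ∠JZL = 18°  [△ZLJ]
6. ∠JYZ = 109°  [△ZYJ]
7. ∠JYL = 71°  [linear pair at Y on ZL]

∠JYL = 71°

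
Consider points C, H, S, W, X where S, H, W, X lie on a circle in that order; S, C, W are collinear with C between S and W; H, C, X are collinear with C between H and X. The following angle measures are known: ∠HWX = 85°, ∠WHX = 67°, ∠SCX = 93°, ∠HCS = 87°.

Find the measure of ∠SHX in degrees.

1. ∠HSX = 95°  [cyclic SHWX, opposite ∠S+∠W]
2. ∠WSX = 67°  [same arc WX]
3. ∠HXS = 20°  [△SCX]
4. ∠SHX = 65°  [△SHX]

∠SHX = 65°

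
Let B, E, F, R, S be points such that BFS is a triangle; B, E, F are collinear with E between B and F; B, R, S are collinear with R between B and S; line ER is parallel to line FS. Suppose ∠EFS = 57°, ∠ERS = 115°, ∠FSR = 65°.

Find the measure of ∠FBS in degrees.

1. ∠BFS = 57°  [E on ray FB]
2. ∠BSF = 65°  [R on ray SB]
3. ∠FBS = 58°  [△BFS]

∠FBS = 58°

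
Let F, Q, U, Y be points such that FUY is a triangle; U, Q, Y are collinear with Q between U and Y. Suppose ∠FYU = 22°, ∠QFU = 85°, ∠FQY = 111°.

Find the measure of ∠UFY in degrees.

1. ∠FQU = 69°  [linear pair at Q on UY]
2. ∠FUQ = 26°  [△FUQ]
3. ∠FUY = 26°  [Q on ray UY]
4. ∠UFY = 132°  [△FUY]

∠UFY = 132°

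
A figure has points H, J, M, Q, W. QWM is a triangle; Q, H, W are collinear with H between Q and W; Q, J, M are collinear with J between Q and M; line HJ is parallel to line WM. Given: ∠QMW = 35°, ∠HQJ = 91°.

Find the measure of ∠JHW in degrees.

∠JHW = 126°

1. ∠HJQ = 35°  [HJ∥WM, corresponding at J]
2. ∠JHQ = 54°  [△QHJ]
3. ∠JHW = 126°  [linear pair at H on QW]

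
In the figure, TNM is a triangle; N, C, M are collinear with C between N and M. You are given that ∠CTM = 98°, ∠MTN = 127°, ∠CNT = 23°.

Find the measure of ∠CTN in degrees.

∠CTN = 29°

1. ∠MNT = 23°  [C on ray NM]
2. ∠NMT = 30°  [△TNM]
3. ∠CMT = 30°  [C on ray MN]
4. ∠MCT = 52°  [△TCM]
5. ∠NCT = 128°  [linear pair at C on NM]
6. ∠CTN = 29°  [△TNC]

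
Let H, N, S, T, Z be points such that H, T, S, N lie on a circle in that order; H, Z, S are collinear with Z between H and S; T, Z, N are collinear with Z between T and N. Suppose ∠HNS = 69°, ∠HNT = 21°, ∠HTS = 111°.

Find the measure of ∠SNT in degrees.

1. ∠HST = 21°  [same arc HT]
2. ∠SHT = 48°  [△HTS]
3. ∠SNT = 48°  [same arc TS]

∠SNT = 48°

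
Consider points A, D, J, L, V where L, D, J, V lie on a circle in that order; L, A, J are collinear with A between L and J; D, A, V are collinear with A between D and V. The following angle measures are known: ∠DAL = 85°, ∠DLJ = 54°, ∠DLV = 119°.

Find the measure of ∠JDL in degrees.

∠JDL = 106°

1. ∠LDV = 41°  [△LAD]
2. ∠DVL = 20°  [△LDV]
3. ∠DJL = 20°  [same arc LD]
4. ∠JDL = 106°  [△LDJ]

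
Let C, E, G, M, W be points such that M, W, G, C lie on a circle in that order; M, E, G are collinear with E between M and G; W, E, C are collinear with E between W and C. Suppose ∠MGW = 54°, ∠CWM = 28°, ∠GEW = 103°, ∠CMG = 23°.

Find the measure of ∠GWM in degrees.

∠GWM = 51°

1. ∠CGM = 28°  [same arc MC]
2. ∠GCM = 129°  [△MGC]
3. ∠GWM = 51°  [cyclic MWGC, opposite ∠W+∠C]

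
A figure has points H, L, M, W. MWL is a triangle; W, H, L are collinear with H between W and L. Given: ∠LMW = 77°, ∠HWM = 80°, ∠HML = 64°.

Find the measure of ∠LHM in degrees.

1. ∠LWM = 80°  [H on ray WL]
2. ∠MLW = 23°  [△MWL]
3. ∠HLM = 23°  [H on ray LW]
4. ∠LHM = 93°  [△MHL]

∠LHM = 93°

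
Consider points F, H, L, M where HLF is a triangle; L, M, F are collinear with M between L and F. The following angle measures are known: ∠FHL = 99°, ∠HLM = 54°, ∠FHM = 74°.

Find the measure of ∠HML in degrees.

1. ∠FLH = 54°  [M on ray LF]
2. ∠HFL = 27°  [△HLF]
3. ∠HFM = 27°  [M on ray FL]
4. ∠FMH = 79°  [△HMF]
5. ∠HML = 101°  [linear pair at M on LF]

∠HML = 101°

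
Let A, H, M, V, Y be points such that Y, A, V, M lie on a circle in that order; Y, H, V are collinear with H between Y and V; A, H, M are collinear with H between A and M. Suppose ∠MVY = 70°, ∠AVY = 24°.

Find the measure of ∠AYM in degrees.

1. ∠MAY = 70°  [same arc YM]
2. ∠AMY = 24°  [same arc YA]
3. ∠AYM = 86°  [△YAM]

∠AYM = 86°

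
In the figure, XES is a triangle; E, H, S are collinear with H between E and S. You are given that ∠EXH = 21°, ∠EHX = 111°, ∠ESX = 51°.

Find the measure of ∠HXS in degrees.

∠HXS = 60°

1. ∠SHX = 69°  [linear pair at H on ES]
2. ∠HSX = 51°  [H on ray SE]
3. ∠HXS = 60°  [△XHS]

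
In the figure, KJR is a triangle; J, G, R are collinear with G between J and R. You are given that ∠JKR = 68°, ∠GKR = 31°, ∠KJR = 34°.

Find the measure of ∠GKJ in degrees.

1. ∠JRK = 78°  [△KJR]
2. ∠GJK = 34°  [G on ray JR]
3. ∠GRK = 78°  [G on ray RJ]
4. ∠KGR = 71°  [△KGR]
5. ∠JGK = 109°  [linear pair at G on JR]
6. ∠GKJ = 37°  [△KJG]

∠GKJ = 37°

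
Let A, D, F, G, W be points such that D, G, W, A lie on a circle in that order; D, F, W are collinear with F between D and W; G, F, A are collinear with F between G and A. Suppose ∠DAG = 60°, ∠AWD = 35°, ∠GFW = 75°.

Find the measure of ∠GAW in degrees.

∠GAW = 40°

1. ∠AGD = 35°  [same arc DA]
2. ∠DFG = 105°  [linear pair at F on DW]
3. ∠GDW = 40°  [△DFG]
4. ∠GAW = 40°  [same arc GW]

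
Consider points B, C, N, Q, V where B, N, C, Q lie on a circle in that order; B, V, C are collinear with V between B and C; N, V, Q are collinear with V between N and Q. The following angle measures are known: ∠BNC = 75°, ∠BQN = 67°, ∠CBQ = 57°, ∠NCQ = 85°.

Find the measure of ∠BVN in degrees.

∠BVN = 124°

1. ∠BQC = 105°  [cyclic BNCQ, opposite ∠N+∠Q]
2. ∠BCN = 67°  [same arc BN]
3. ∠BCQ = 18°  [△BCQ]
4. ∠CBN = 38°  [△BNC]
5. ∠BNQ = 18°  [same arc BQ]
6. ∠BVN = 124°  [△BVN]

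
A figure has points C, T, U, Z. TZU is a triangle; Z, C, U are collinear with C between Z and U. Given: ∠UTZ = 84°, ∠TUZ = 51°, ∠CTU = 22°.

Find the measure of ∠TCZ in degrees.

1. ∠CUT = 51°  [C on ray UZ]
2. ∠TCU = 107°  [△TCU]
3. ∠TCZ = 73°  [linear pair at C on ZU]

∠TCZ = 73°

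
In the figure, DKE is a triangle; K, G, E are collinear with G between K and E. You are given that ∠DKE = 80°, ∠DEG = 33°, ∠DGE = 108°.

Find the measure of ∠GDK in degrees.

1. ∠DKG = 80°  [G on ray KE]
2. ∠DGK = 72°  [linear pair at G on KE]
3. ∠GDK = 28°  [△DKG]

∠GDK = 28°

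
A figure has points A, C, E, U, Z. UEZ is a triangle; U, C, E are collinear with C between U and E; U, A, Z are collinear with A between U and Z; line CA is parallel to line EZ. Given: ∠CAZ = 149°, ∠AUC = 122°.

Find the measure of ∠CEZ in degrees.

∠CEZ = 27°

1. ∠CAU = 31°  [linear pair at A on UZ]
2. ∠ACU = 27°  [△UCA]
3. ∠ACE = 153°  [linear pair at C on UE]
4. ∠CEZ = 27°  [CA∥EZ, co-interior at E–C]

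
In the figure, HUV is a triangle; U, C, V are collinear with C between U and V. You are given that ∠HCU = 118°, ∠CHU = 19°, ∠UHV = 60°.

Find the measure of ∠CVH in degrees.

1. ∠CUH = 43°  [△HUC]
2. ∠HUV = 43°  [C on ray UV]
3. ∠HVU = 77°  [△HUV]
4. ∠CVH = 77°  [C on ray VU]

∠CVH = 77°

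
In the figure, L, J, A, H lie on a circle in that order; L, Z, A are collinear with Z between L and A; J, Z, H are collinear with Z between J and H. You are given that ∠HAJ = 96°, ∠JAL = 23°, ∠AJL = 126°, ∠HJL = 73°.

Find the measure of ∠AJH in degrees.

∠AJH = 53°

1. ∠ALJ = 31°  [△LJA]
2. ∠AHJ = 31°  [same arc JA]
3. ∠AJH = 53°  [△JAH]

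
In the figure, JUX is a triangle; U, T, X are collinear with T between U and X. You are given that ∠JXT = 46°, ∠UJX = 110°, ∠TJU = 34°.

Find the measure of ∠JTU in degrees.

1. ∠JXU = 46°  [T on ray XU]
2. ∠JUX = 24°  [△JUX]
3. ∠JUT = 24°  [T on ray UX]
4. ∠JTU = 122°  [△JUT]

∠JTU = 122°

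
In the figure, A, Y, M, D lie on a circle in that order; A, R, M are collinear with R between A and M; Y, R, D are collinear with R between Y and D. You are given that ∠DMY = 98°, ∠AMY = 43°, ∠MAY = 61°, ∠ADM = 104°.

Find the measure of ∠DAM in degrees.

1. ∠MDY = 61°  [same arc YM]
2. ∠DYM = 21°  [△YMD]
3. ∠DAM = 21°  [same arc MD]

∠DAM = 21°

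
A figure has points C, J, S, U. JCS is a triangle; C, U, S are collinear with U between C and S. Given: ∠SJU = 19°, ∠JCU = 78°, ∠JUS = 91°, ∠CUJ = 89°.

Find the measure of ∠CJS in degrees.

1. ∠JSU = 70°  [△JUS]
2. ∠JCS = 78°  [U on ray CS]
3. ∠CSJ = 70°  [U on ray SC]
4. ∠CJS = 32°  [△JCS]

∠CJS = 32°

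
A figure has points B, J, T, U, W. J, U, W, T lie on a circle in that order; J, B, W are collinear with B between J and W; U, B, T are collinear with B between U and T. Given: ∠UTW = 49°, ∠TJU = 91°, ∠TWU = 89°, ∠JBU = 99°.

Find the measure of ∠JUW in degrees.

1. ∠UJW = 49°  [same arc UW]
2. ∠TUW = 42°  [△UWT]
3. ∠UBW = 81°  [linear pair at B on JW]
4. ∠JWU = 57°  [△UBW]
5. ∠JUW = 74°  [△JUW]

∠JUW = 74°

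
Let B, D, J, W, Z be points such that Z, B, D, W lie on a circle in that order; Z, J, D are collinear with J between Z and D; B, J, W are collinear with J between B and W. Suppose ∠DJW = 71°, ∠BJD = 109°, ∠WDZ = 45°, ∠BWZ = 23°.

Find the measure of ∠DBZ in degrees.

∠DBZ = 93°

1. ∠BJZ = 71°  [vertical angles at J]
2. ∠WBZ = 45°  [same arc ZW]
3. ∠BDZ = 23°  [same arc ZB]
4. ∠BZD = 64°  [△ZJB]
5. ∠DBZ = 93°  [△ZBD]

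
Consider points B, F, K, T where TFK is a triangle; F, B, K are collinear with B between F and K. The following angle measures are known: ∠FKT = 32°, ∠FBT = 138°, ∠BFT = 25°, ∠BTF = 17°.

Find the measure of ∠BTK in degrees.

∠BTK = 106°

1. ∠BKT = 32°  [B on ray KF]
2. ∠KBT = 42°  [linear pair at B on FK]
3. ∠BTK = 106°  [△TBK]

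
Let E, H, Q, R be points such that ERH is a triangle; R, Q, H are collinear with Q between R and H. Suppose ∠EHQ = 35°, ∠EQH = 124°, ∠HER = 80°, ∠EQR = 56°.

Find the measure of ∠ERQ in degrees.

∠ERQ = 65°

1. ∠EHR = 35°  [Q on ray HR]
2. ∠ERH = 65°  [△ERH]
3. ∠ERQ = 65°  [Q on ray RH]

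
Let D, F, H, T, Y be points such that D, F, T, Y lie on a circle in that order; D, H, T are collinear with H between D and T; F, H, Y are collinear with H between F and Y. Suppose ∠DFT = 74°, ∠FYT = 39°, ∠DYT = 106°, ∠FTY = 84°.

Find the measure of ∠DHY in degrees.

∠DHY = 56°

1. ∠FDT = 39°  [same arc FT]
2. ∠TFY = 57°  [△FTY]
3. ∠DTF = 67°  [△DFT]
4. ∠TDY = 57°  [same arc TY]
5. ∠DYF = 67°  [same arc DF]
6. ∠DHY = 56°  [△DHY]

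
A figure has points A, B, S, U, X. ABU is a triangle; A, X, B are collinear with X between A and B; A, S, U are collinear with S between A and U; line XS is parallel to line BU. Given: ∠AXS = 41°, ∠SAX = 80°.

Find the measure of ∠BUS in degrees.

∠BUS = 59°

1. ∠ASX = 59°  [△AXS]
2. ∠USX = 121°  [linear pair at S on AU]
3. ∠BUS = 59°  [XS∥BU, co-interior at U–S]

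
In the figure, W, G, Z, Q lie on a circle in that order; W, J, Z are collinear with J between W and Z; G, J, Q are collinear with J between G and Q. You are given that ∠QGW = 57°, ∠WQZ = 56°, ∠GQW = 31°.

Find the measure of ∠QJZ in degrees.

∠QJZ = 98°

1. ∠QZW = 57°  [same arc WQ]
2. ∠QWZ = 67°  [△WZQ]
3. ∠QJW = 82°  [△WJQ]
4. ∠QJZ = 98°  [linear pair at J on WZ]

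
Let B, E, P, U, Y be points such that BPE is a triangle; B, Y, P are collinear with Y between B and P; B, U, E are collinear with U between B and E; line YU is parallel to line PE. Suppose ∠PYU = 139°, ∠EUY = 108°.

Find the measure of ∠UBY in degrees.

1. ∠BYU = 41°  [linear pair at Y on BP]
2. ∠BUY = 72°  [linear pair at U on BE]
3. ∠UBY = 67°  [△BYU]

∠UBY = 67°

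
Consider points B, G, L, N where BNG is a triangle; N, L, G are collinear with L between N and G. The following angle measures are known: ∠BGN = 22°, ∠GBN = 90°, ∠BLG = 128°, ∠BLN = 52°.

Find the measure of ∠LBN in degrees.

∠LBN = 60°

1. ∠BNG = 68°  [△BNG]
2. ∠BNL = 68°  [L on ray NG]
3. ∠LBN = 60°  [△BNL]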